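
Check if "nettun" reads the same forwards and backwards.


Word: "nettun"
Reversed: "nutten"
Forward == Backward? nettun != nutten
Palindrome = No


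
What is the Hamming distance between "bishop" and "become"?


Comparing character by character (same length = 6):
  Pos 0: 'b' vs 'b' =
  Pos 1: 'i' vs 'e' !=
  Pos 2: 's' vs 'c' !=
  Pos 3: 'h' vs 'o' !=
  Pos 4: 'o' vs 'm' !=
  Pos 5: 'p' vs 'e' !=
Hamming distance = 5


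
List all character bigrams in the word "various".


Word: "various" (length 7)
Number of bigrams = 7 - 2 + 1 = 6
  Position 0: "va"
  Position 1: "ar"
  Position 2: "ri"
  Position 3: "io"
  Position 4: "ou"
  Position 5: "us"
Bigrams = "va", "ar", "ri", "io", "ou", "us"


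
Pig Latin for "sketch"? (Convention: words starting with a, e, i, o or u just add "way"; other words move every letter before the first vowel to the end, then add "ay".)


Word: "sketch"
Starts with consonant(s) → move to end, add 'ay'
Consonant cluster: "sk"
Pig Latin = "etchskay"


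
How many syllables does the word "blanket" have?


Word: "blanket"
Syllable breakdown: blan | ket
Counting: 2 parts
= 2 syllables


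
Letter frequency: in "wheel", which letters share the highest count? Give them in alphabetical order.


Word: "wheel"
Letter counts:
  'e': 2
  'h': 1
  'l': 1
  'w': 1
Maximum count = 2
Most frequent = 'e' (2 times each)


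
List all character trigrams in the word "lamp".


Word: "lamp" (length 4)
Number of trigrams = 4 - 3 + 1 = 2
  Position 0: "lam"
  Position 1: "amp"
Trigrams = "lam", "amp"


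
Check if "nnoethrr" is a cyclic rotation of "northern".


Word: "northern", Candidate: "nnoethrr"
Method: check if candidate is substring of word+word
"northernnorthern" contains "nnoethrr"? No
Is rotation = No


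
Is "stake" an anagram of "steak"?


Word 1: "steak" → sorted: aekst
Word 2: "stake" → sorted: aekst
Same letters? aekst == aekst
Anagram = Yes


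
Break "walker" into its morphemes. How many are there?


Word: "walker"
Morphemes: walk / -er
Each morpheme carries meaning
= 2 morphemes


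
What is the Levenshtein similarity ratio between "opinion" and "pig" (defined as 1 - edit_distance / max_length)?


Word 1: "opinion" (length 7)
Word 2: "pig" (length 3)
One optimal edit sequence:
  1. delete 'o'  (+1)
  2. keep 'p'
  3. delete 'i'  (+1)
  4. delete 'n'  (+1)
  5. keep 'i'
  6. delete 'o'  (+1)
  7. substitute 'n' -> 'g'  (+1)
Edit distance = 5
Max length = max(7, 3) = 7
Similarity = 1 - 5/7
= 0.2857


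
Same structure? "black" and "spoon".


Pattern of "black": [0, 1, 2, 3, 4]
Pattern of "spoon": [0, 1, 2, 2, 3]
Patterns do not match
Same pattern = No


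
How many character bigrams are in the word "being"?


Word: "being" (length 5)
Number of 2-grams = length - 2 + 1 = 5 - 2 + 1
= 4


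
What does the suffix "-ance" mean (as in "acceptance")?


Suffix: -ance
Example: acceptance (accept + -ance)
Meaning = state of


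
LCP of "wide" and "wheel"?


Word 1: "wide"
Word 2: "wheel"
Comparing from start:
  Pos 0: 'w' == 'w'
  Pos 1: 'i' != 'h' (stop)
LCP = "w" (length 1)


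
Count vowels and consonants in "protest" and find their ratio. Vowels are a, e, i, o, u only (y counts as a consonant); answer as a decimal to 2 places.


Word: "protest"
Vowels (a,e,i,o,u): 2
Consonants: 5
Ratio = 2/5
= 0.40


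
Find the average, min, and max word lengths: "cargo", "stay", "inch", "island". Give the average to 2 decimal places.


Lengths: "cargo"=5, "stay"=4, "inch"=4, "island"=6
Sum = 19, Count = 4
Average = 19/4 = 4.75
= avg=4.75, min=4, max=6


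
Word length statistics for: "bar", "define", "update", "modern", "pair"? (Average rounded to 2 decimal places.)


Lengths: "bar"=3, "define"=6, "update"=6, "modern"=6, "pair"=4
Sum = 25, Count = 5
Average = 25/5 = 5.00
= avg=5.00, min=3, max=6


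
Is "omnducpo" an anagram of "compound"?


Word 1: "compound" → sorted: cdmnoopu
Word 2: "omnducpo" → sorted: cdmnoopu
Same letters? cdmnoopu == cdmnoopu
Anagram = Yes


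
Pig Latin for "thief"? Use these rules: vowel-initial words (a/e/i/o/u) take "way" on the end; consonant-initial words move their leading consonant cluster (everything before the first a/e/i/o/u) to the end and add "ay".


Word: "thief"
Starts with consonant(s) → move to end, add 'ay'
Consonant cluster: "th"
Pig Latin = "iefthay"


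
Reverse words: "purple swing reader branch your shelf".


Original: "purple swing reader branch your shelf"
Words (1..n): purple | swing | reader | branch | your | shelf
Reversed (n..1): shelf | your | branch | reader | swing | purple
Result = "shelf your branch reader swing purple"


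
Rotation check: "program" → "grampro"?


Word: "program", Candidate: "grampro"
Method: check if candidate is substring of word+word
"programprogram" contains "grampro"? Yes
Is rotation = Yes


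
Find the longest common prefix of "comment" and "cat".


Word 1: "comment"
Word 2: "cat"
Comparing from start:
  Pos 0: 'c' == 'c'
  Pos 1: 'o' != 'a' (stop)
LCP = "c" (length 1)


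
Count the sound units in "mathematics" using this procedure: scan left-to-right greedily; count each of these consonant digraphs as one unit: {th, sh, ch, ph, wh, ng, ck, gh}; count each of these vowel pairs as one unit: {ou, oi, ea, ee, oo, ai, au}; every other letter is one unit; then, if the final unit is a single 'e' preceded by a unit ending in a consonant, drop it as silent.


Word: "mathematics" (11 letters)
Left-to-right scan:
  [1] 'm' (letter)
  [2] 'a' (letter)
  [3] 'th' (digraph)
  [4] 'e' (letter)
  [5] 'm' (letter)
  [6] 'a' (letter)
  [7] 't' (letter)
  [8] 'i' (letter)
  [9] 'c' (letter)
  [10] 's' (letter)
Units from scan: 10
Sound units = 10 units


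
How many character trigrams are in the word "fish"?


Word: "fish" (length 4)
Number of 3-grams = length - 3 + 1 = 4 - 3 + 1
= 2


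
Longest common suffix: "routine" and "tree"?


Word 1: "routine"
Word 2: "tree"
Comparing from end:
  Pos -1: 'e' == 'e'
  Pos -2: 'n' != 'e' (stop)
LCS = "e" (length 1)


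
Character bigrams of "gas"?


Word: "gas" (length 3)
Number of bigrams = 3 - 2 + 1 = 2
  Position 0: "ga"
  Position 1: "as"
Bigrams = "ga", "as"


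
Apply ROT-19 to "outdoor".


Word: "outdoor"
Shift: 19
Each letter → (letter + shift) mod 26:
  'o' (14) + 19 = 7 → 'h'
  'u' (20) + 19 = 13 → 'n'
  't' (19) + 19 = 12 → 'm'
  'd' (3) + 19 = 22 → 'w'
  'o' (14) + 19 = 7 → 'h'
  'o' (14) + 19 = 7 → 'h'
  'r' (17) + 19 = 10 → 'k'
Result = "hnmwhhk"


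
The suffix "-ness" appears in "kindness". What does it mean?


Suffix: -ness
Example: kindness = kind + -ness
Meaning = state of being


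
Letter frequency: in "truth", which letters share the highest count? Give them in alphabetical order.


Word: "truth"
Letter counts:
  'h': 1
  'r': 1
  't': 2
  'u': 1
Maximum count = 2
Most frequent = 't' (2 times each)


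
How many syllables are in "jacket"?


Word: "jacket"
Syllable breakdown: jack | et
Counting: 2 parts
= 2 syllables


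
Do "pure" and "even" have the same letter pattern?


Pattern of "pure": [0, 1, 2, 3]
Pattern of "even": [0, 1, 0, 2]
Patterns do not match
Same pattern = No


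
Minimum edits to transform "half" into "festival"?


Word 1: "half" (length 4)
Word 2: "festival" (length 8)
One optimal edit sequence (insert/delete/substitute each cost 1):
  1. insert 'f'  (+1)
  2. insert 'e'  (+1)
  3. insert 's'  (+1)
  4. insert 't'  (+1)
  5. insert 'i'  (+1)
  6. substitute 'h' -> 'v'  (+1)
  7. keep 'a'
  8. keep 'l'
  9. delete 'f'  (+1)
Total edit operations: 7
Edit distance = 7


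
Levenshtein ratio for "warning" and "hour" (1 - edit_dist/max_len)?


Word 1: "warning" (length 7)
Word 2: "hour" (length 4)
One optimal edit sequence:
  1. delete 'w'  (+1)
  2. delete 'a'  (+1)
  3. delete 'r'  (+1)
  4. substitute 'n' -> 'h'  (+1)
  5. substitute 'i' -> 'o'  (+1)
  6. substitute 'n' -> 'u'  (+1)
  7. substitute 'g' -> 'r'  (+1)
Edit distance = 7
Max length = max(7, 4) = 7
Similarity = 1 - 7/7
= 0.0000


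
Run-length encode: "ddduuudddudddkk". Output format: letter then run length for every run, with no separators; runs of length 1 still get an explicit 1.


String: "ddduuudddudddkk"
Scanning for consecutive runs:
  'd' x 3
  'u' x 3
  'd' x 3
  'u' x 1
  'd' x 3
  'k' x 2
RLE = "d3u3d3u1d3k2"


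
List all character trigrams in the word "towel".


Word: "towel" (length 5)
Number of trigrams = 5 - 3 + 1 = 3
  Position 0: "tow"
  Position 1: "owe"
  Position 2: "wel"
Trigrams = "tow", "owe", "wel"


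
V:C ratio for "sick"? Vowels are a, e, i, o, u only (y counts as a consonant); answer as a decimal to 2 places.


Word: "sick"
Vowels (a,e,i,o,u): 1
Consonants: 3
Ratio = 1/3
= 0.33


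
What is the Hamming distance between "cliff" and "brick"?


Comparing character by character (same length = 5):
  Pos 0: 'c' vs 'b' !=
  Pos 1: 'l' vs 'r' !=
  Pos 2: 'i' vs 'i' =
  Pos 3: 'f' vs 'c' !=
  Pos 4: 'f' vs 'k' !=
Hamming distance = 4


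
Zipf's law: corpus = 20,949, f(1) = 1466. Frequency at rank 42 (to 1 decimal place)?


Zipf's law: f(r) = f(1) / r
f(1) = 1466
f(42) = 1466 / 42
= 34.9 occurrences


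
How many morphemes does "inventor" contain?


Word: "inventor"
Morphemes: invent / -or
Each morpheme carries meaning
= 2 morphemes


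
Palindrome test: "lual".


Word: "lual"
Reversed: "laul"
Forward == Backward? lual != laul
Palindrome = No


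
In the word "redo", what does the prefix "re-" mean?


Prefix: re-
Example: redo = re- + do
Meaning = again


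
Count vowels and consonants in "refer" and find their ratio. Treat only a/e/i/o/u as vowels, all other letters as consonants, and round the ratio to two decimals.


Word: "refer"
Vowels (a,e,i,o,u): 2
Consonants: 3
Ratio = 2/3
= 0.67


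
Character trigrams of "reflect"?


Word: "reflect" (length 7)
Number of trigrams = 7 - 3 + 1 = 5
  Position 0: "ref"
  Position 1: "efl"
  Position 2: "fle"
  Position 3: "lec"
  Position 4: "ect"
Trigrams = "ref", "efl", "fle", "lec", "ect"


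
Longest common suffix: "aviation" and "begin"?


Word 1: "aviation"
Word 2: "begin"
Comparing from end:
  Pos -1: 'n' == 'n'
  Pos -2: 'o' != 'i' (stop)
LCS = "n" (length 1)


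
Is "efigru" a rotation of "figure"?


Word: "figure", Candidate: "efigru"
Method: check if candidate is substring of word+word
"figurefigure" contains "efigru"? No
Is rotation = No


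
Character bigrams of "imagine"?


Word: "imagine" (length 7)
Number of bigrams = 7 - 2 + 1 = 6
  Position 0: "im"
  Position 1: "ma"
  Position 2: "ag"
  Position 3: "gi"
  Position 4: "in"
  Position 5: "ne"
Bigrams = "im", "ma", "ag", "gi", "in", "ne"


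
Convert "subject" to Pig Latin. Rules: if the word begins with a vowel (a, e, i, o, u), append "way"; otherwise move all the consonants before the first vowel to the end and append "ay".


Word: "subject"
Starts with consonant(s) → move to end, add 'ay'
Consonant cluster: "s"
Pig Latin = "ubjectsay"


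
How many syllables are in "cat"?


Word: "cat"
Syllable breakdown: cat
Counting: 1 part
= 1 syllable


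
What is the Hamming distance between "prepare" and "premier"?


Comparing character by character (same length = 7):
  Pos 0: 'p' vs 'p' =
  Pos 1: 'r' vs 'r' =
  Pos 2: 'e' vs 'e' =
  Pos 3: 'p' vs 'm' !=
  Pos 4: 'a' vs 'i' !=
  Pos 5: 'r' vs 'e' !=
  Pos 6: 'e' vs 'r' !=
Hamming distance = 4


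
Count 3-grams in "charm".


Word: "charm" (length 5)
Number of 3-grams = length - 3 + 1 = 5 - 3 + 1
= 3


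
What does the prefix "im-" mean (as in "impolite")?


Prefix: im-
Example: impolite = im- + polite
Meaning = not / into


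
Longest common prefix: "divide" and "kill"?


Word 1: "divide"
Word 2: "kill"
Comparing from start:
  Pos 0: 'd' != 'k' (stop)
LCP = "" (length 0)


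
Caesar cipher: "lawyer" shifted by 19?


Word: "lawyer"
Shift: 19
Each letter → (letter + shift) mod 26:
  'l' (11) + 19 = 4 → 'e'
  'a' (0) + 19 = 19 → 't'
  'w' (22) + 19 = 15 → 'p'
  'y' (24) + 19 = 17 → 'r'
  'e' (4) + 19 = 23 → 'x'
  'r' (17) + 19 = 10 → 'k'
Result = "etprxk"


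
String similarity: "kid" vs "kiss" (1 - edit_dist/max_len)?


Word 1: "kid" (length 3)
Word 2: "kiss" (length 4)
One optimal edit sequence:
  1. keep 'k'
  2. keep 'i'
  3. insert 's'  (+1)
  4. substitute 'd' -> 's'  (+1)
Edit distance = 2
Max length = max(3, 4) = 4
Similarity = 1 - 2/4
= 0.5000


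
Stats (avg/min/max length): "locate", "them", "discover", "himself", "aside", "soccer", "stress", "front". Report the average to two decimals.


Lengths: "locate"=6, "them"=4, "discover"=8, "himself"=7, "aside"=5, "soccer"=6, "stress"=6, "front"=5
Sum = 47, Count = 8
Average = 47/8 = 5.88
= avg=5.88, min=4, max=8


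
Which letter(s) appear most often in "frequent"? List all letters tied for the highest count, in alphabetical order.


Word: "frequent"
Letter counts:
  'e': 2
  'f': 1
  'n': 1
  'q': 1
  'r': 1
  't': 1
  'u': 1
Maximum count = 2
Most frequent = 'e' (2 times each)


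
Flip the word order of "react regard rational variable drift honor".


Original: "react regard rational variable drift honor"
Words (1..n): react | regard | rational | variable | drift | honor
Reversed (n..1): honor | drift | variable | rational | regard | react
Result = "honor drift variable rational regard react"


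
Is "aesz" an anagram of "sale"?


Word 1: "sale" → sorted: aels
Word 2: "aesz" → sorted: aesz
Same letters? aels != aesz
Anagram = No


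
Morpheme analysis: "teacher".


Word: "teacher"
Morphemes: teach / -er
Each morpheme carries meaning
= 2 morphemes


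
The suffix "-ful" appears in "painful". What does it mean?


Suffix: -ful
As in: painful -> pain + -ful
Meaning = full of


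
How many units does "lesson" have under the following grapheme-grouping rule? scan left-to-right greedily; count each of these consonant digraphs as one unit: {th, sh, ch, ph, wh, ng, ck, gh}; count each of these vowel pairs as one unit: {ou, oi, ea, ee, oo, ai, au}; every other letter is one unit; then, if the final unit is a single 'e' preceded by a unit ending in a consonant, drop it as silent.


Word: "lesson" (6 letters)
Left-to-right scan:
  [1] 'l' (letter)
  [2] 'e' (letter)
  [3] 's' (letter)
  [4] 's' (letter)
  [5] 'o' (letter)
  [6] 'n' (letter)
Units from scan: 6
Sound units = 6 units


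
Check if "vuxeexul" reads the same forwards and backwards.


Word: "vuxeexul"
Reversed: "luxeexuv"
Forward == Backward? vuxeexul != luxeexuv
Palindrome = No


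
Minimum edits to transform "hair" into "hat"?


Word 1: "hair" (length 4)
Word 2: "hat" (length 3)
One optimal edit sequence (insert/delete/substitute each cost 1):
  1. keep 'h'
  2. keep 'a'
  3. delete 'i'  (+1)
  4. substitute 'r' -> 't'  (+1)
Total edit operations: 2
Edit distance = 2


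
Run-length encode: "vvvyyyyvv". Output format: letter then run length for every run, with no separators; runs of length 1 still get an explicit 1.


String: "vvvyyyyvv"
Scanning for consecutive runs:
  'v' x 3
  'y' x 4
  'v' x 2
RLE = "v3y4v2"


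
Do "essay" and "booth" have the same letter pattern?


Pattern of "essay": [0, 1, 1, 2, 3]
Pattern of "booth": [0, 1, 1, 2, 3]
Patterns match
Same pattern = Yes


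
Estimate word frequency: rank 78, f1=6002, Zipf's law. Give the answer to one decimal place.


Zipf's law: f(r) = f(1) / r
f(1) = 6002
f(78) = 6002 / 78
= 76.9 occurrences


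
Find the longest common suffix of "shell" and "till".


Word 1: "shell"
Word 2: "till"
Comparing from end:
  Pos -1: 'l' == 'l'
  Pos -2: 'l' == 'l'
  Pos -3: 'e' != 'i' (stop)
LCS = "ll" (length 2)


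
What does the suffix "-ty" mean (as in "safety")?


Suffix: -ty
Example: safety = safe + -ty
Meaning = quality of


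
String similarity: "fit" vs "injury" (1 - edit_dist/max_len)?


Word 1: "fit" (length 3)
Word 2: "injury" (length 6)
One optimal edit sequence:
  1. insert 'i'  (+1)
  2. insert 'n'  (+1)
  3. insert 'j'  (+1)
  4. substitute 'f' -> 'u'  (+1)
  5. substitute 'i' -> 'r'  (+1)
  6. substitute 't' -> 'y'  (+1)
Edit distance = 6
Max length = max(3, 6) = 6
Similarity = 1 - 6/6
= 0.0000


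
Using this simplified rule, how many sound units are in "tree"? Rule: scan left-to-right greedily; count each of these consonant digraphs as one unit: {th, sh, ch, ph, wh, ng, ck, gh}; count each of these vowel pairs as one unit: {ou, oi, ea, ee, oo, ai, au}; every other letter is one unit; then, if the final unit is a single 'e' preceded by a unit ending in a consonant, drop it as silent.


Word: "tree" (4 letters)
Left-to-right scan:
  (1) 't' (letter)
  (2) 'r' (letter)
  (3) 'ee' (vowel-pair)
Units from scan: 3
Sound units = 3 units


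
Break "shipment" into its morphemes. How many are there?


Word: "shipment"
Morphemes: ship / -ment
Each morpheme carries meaning
= 2 morphemes


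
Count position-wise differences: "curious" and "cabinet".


Comparing character by character (same length = 7):
  Pos 0: 'c' vs 'c' =
  Pos 1: 'u' vs 'a' !=
  Pos 2: 'r' vs 'b' !=
  Pos 3: 'i' vs 'i' =
  Pos 4: 'o' vs 'n' !=
  Pos 5: 'u' vs 'e' !=
  Pos 6: 's' vs 't' !=
Hamming distance = 5


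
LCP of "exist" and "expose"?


Word 1: "exist"
Word 2: "expose"
Comparing from start:
  Pos 0: 'e' == 'e'
  Pos 1: 'x' == 'x'
  Pos 2: 'i' != 'p' (stop)
LCP = "ex" (length 2)


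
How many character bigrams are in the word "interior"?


Word: "interior" (length 8)
Number of 2-grams = length - 2 + 1 = 8 - 2 + 1
= 7


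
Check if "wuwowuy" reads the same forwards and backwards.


Word: "wuwowuy"
Reversed: "yuwowuw"
Forward == Backward? wuwowuy != yuwowuw
Palindrome = No


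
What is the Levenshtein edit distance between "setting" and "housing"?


Word 1: "setting" (length 7)
Word 2: "housing" (length 7)
One optimal edit sequence (insert/delete/substitute each cost 1):
  1. substitute 's' -> 'h'  (+1)
  2. substitute 'e' -> 'o'  (+1)
  3. substitute 't' -> 'u'  (+1)
  4. substitute 't' -> 's'  (+1)
  5. keep 'i'
  6. keep 'n'
  7. keep 'g'
Total edit operations: 4
Edit distance = 4


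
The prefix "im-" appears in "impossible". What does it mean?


Prefix: im-
Example: impossible (im- + possible)
Meaning = not / into


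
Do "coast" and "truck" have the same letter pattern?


Pattern of "coast": [0, 1, 2, 3, 4]
Pattern of "truck": [0, 1, 2, 3, 4]
Patterns match
Same pattern = Yes


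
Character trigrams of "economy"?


Word: "economy" (length 7)
Number of trigrams = 7 - 3 + 1 = 5
  Position 0: "eco"
  Position 1: "con"
  Position 2: "ono"
  Position 3: "nom"
  Position 4: "omy"
Trigrams = "eco", "con", "ono", "nom", "omy"


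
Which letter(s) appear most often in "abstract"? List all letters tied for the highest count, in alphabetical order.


Word: "abstract"
Letter counts:
  'a': 2
  'b': 1
  'c': 1
  'r': 1
  's': 1
  't': 2
Maximum count = 2
Most frequent = 'a', 't' (2 times each)


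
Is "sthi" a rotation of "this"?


Word: "this", Candidate: "sthi"
Method: check if candidate is substring of word+word
"thisthis" contains "sthi"? Yes
Is rotation = Yes


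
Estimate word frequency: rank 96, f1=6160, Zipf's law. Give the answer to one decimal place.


Zipf's law: f(r) = f(1) / r
f(1) = 6160
f(96) = 6160 / 96
= 64.2 occurrences


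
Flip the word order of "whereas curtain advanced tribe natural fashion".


Original: "whereas curtain advanced tribe natural fashion"
Words (1..n): whereas | curtain | advanced | tribe | natural | fashion
Reversed (n..1): fashion | natural | tribe | advanced | curtain | whereas
Result = "fashion natural tribe advanced curtain whereas"


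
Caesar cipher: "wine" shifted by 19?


Word: "wine"
Shift: 19
Each letter → (letter + shift) mod 26:
  'w' (22) + 19 = 15 → 'p'
  'i' (8) + 19 = 1 → 'b'
  'n' (13) + 19 = 6 → 'g'
  'e' (4) + 19 = 23 → 'x'
Result = "pbgx"


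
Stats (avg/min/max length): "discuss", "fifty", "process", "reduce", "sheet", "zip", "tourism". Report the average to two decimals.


Lengths: "discuss"=7, "fifty"=5, "process"=7, "reduce"=6, "sheet"=5, "zip"=3, "tourism"=7
Sum = 40, Count = 7
Average = 40/7 = 5.71
= avg=5.71, min=3, max=7


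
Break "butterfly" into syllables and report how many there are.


Word: "butterfly"
Syllable breakdown: but / ter / fly
Counting: 3 parts
= 3 syllables


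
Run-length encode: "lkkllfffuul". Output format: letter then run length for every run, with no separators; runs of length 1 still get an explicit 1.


String: "lkkllfffuul"
Scanning for consecutive runs:
  'l' x 1
  'k' x 2
  'l' x 2
  'f' x 3
  'u' x 2
  'l' x 1
RLE = "l1k2l2f3u2l1"


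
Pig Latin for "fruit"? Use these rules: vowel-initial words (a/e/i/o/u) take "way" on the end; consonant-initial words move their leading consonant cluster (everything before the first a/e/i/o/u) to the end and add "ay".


Word: "fruit"
Starts with consonant(s) → move to end, add 'ay'
Consonant cluster: "fr"
Pig Latin = "uitfray"


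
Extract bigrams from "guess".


Word: "guess" (length 5)
Number of bigrams = 5 - 2 + 1 = 4
  Position 0: "gu"
  Position 1: "ue"
  Position 2: "es"
  Position 3: "ss"
Bigrams = "gu", "ue", "es", "ss"


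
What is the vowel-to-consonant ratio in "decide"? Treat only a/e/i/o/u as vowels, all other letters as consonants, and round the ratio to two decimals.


Word: "decide"
Vowels (a,e,i,o,u): 3
Consonants: 3
Ratio = 3/3
= 1.00


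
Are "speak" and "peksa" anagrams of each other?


Word 1: "speak" → sorted: aekps
Word 2: "peksa" → sorted: aekps
Same letters? aekps == aekps
Anagram = Yes


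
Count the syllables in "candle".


Word: "candle"
Syllable breakdown: can / dle
Counting: 2 parts
= 2 syllables


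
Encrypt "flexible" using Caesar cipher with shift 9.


Word: "flexible"
Shift: 9
Each letter → (letter + shift) mod 26:
  'f' (5) + 9 = 14 → 'o'
  'l' (11) + 9 = 20 → 'u'
  'e' (4) + 9 = 13 → 'n'
  'x' (23) + 9 = 6 → 'g'
  'i' (8) + 9 = 17 → 'r'
  'b' (1) + 9 = 10 → 'k'
  'l' (11) + 9 = 20 → 'u'
  'e' (4) + 9 = 13 → 'n'
Result = "oungrkun"


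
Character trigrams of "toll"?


Word: "toll" (length 4)
Number of trigrams = 4 - 3 + 1 = 2
  Position 0: "tol"
  Position 1: "oll"
Trigrams = "tol", "oll"


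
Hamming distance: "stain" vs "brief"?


Comparing character by character (same length = 5):
  Pos 0: 's' vs 'b' !=
  Pos 1: 't' vs 'r' !=
  Pos 2: 'a' vs 'i' !=
  Pos 3: 'i' vs 'e' !=
  Pos 4: 'n' vs 'f' !=
Hamming distance = 5


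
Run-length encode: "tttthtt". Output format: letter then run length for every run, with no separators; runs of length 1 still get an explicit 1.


String: "tttthtt"
Scanning for consecutive runs:
  't' x 4
  'h' x 1
  't' x 2
RLE = "t4h1t2"


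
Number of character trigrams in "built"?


Word: "built" (length 5)
Number of 3-grams = length - 3 + 1 = 5 - 3 + 1
= 3


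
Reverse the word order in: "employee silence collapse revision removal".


Original: "employee silence collapse revision removal"
Words (1..n): employee | silence | collapse | revision | removal
Reversed (n..1): removal | revision | collapse | silence | employee
Result = "removal revision collapse silence employee"


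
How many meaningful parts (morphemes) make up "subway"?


Word: "subway"
Morphemes: sub- + way
Each morpheme carries meaning
= 2 morphemes


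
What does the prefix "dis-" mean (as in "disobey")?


Prefix: dis-
Example: disobey (dis- + obey)
Meaning = not / opposite


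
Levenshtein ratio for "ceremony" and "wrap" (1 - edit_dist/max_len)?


Word 1: "ceremony" (length 8)
Word 2: "wrap" (length 4)
One optimal edit sequence:
  1. delete 'c'  (+1)
  2. substitute 'e' -> 'w'  (+1)
  3. keep 'r'
  4. delete 'e'  (+1)
  5. delete 'm'  (+1)
  6. delete 'o'  (+1)
  7. substitute 'n' -> 'a'  (+1)
  8. substitute 'y' -> 'p'  (+1)
Edit distance = 7
Max length = max(8, 4) = 8
Similarity = 1 - 7/8
= 0.1250


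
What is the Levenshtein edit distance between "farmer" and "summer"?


Word 1: "farmer" (length 6)
Word 2: "summer" (length 6)
One optimal edit sequence (insert/delete/substitute each cost 1):
  1. substitute 'f' -> 's'  (+1)
  2. substitute 'a' -> 'u'  (+1)
  3. substitute 'r' -> 'm'  (+1)
  4. keep 'm'
  5. keep 'e'
  6. keep 'r'
Total edit operations: 3
Edit distance = 3


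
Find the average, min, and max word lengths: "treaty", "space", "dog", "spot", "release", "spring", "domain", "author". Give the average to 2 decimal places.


Lengths: "treaty"=6, "space"=5, "dog"=3, "spot"=4, "release"=7, "spring"=6, "domain"=6, "author"=6
Sum = 43, Count = 8
Average = 43/8 = 5.38
= avg=5.38, min=3, max=7


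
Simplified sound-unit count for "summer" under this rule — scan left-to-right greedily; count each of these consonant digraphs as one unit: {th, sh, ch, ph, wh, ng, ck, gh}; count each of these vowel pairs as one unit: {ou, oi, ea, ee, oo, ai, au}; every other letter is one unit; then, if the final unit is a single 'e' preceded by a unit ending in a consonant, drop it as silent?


Word: "summer" (6 letters)
Left-to-right scan:
  1. 's' (letter)
  2. 'u' (letter)
  3. 'm' (letter)
  4. 'm' (letter)
  5. 'e' (letter)
  6. 'r' (letter)
Units from scan: 6
Sound units = 6 units


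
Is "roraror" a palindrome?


Word: "roraror"
Reversed: "roraror"
Forward == Backward? roraror == roraror
Palindrome = Yes


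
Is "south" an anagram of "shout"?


Word 1: "shout" → sorted: hostu
Word 2: "south" → sorted: hostu
Same letters? hostu == hostu
Anagram = Yes


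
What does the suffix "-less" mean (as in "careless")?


Suffix: -less
As in: careless -> care + -less
Meaning = without


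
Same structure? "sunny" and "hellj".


Pattern of "sunny": [0, 1, 2, 2, 3]
Pattern of "hellj": [0, 1, 2, 2, 3]
Patterns match
Same pattern = Yes


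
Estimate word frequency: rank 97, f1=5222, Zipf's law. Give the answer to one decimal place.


Zipf's law: f(r) = f(1) / r
f(1) = 5222
f(97) = 5222 / 97
= 53.8 occurrences


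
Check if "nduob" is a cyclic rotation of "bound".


Word: "bound", Candidate: "nduob"
Method: check if candidate is substring of word+word
"boundbound" contains "nduob"? No
Is rotation = No


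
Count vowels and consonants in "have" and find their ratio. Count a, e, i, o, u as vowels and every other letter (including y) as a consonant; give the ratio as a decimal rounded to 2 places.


Word: "have"
Vowels (a,e,i,o,u): 2
Consonants: 2
Ratio = 2/2
= 1.00


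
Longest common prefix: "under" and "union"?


Word 1: "under"
Word 2: "union"
Comparing from start:
  Pos 0: 'u' == 'u'
  Pos 1: 'n' == 'n'
  Pos 2: 'd' != 'i' (stop)
LCP = "un" (length 2)


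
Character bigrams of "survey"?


Word: "survey" (length 6)
Number of bigrams = 6 - 2 + 1 = 5
  Position 0: "su"
  Position 1: "ur"
  Position 2: "rv"
  Position 3: "ve"
  Position 4: "ey"
Bigrams = "su", "ur", "rv", "ve", "ey"


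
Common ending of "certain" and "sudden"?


Word 1: "certain"
Word 2: "sudden"
Comparing from end:
  Pos -1: 'n' == 'n'
  Pos -2: 'i' != 'e' (stop)
LCS = "n" (length 1)


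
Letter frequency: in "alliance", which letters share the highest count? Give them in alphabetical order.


Word: "alliance"
Letter counts:
  'a': 2
  'c': 1
  'e': 1
  'i': 1
  'l': 2
  'n': 1
Maximum count = 2
Most frequent = 'a', 'l' (2 times each)


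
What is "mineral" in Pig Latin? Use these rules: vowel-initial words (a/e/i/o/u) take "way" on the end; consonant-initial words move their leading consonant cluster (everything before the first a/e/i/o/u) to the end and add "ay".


Word: "mineral"
Starts with consonant(s) → move to end, add 'ay'
Consonant cluster: "m"
Pig Latin = "ineralmay"


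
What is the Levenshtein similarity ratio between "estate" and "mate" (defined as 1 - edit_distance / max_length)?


Word 1: "estate" (length 6)
Word 2: "mate" (length 4)
One optimal edit sequence:
  1. delete 'e'  (+1)
  2. delete 's'  (+1)
  3. substitute 't' -> 'm'  (+1)
  4. keep 'a'
  5. keep 't'
  6. keep 'e'
Edit distance = 3
Max length = max(6, 4) = 6
Similarity = 1 - 3/6
= 0.5000


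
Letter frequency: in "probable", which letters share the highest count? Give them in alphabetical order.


Word: "probable"
Letter counts:
  'a': 1
  'b': 2
  'e': 1
  'l': 1
  'o': 1
  'p': 1
  'r': 1
Maximum count = 2
Most frequent = 'b' (2 times each)


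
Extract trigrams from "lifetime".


Word: "lifetime" (length 8)
Number of trigrams = 8 - 3 + 1 = 6
  Position 0: "lif"
  Position 1: "ife"
  Position 2: "fet"
  Position 3: "eti"
  Position 4: "tim"
  Position 5: "ime"
Trigrams = "lif", "ife", "fet", "eti", "tim", "ime"


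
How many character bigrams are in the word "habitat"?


Word: "habitat" (length 7)
Number of 2-grams = length - 2 + 1 = 7 - 2 + 1
= 6


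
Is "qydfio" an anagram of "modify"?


Word 1: "modify" → sorted: dfimoy
Word 2: "qydfio" → sorted: dfioqy
Same letters? dfimoy != dfioqy
Anagram = No


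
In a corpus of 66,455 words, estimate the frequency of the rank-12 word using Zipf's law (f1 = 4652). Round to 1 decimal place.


Zipf's law: f(r) = f(1) / r
f(1) = 4652
f(12) = 4652 / 12
= 387.7 occurrences


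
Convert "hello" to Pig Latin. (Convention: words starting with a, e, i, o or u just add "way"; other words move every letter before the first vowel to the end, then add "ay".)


Word: "hello"
Starts with consonant(s) → move to end, add 'ay'
Consonant cluster: "h"
Pig Latin = "ellohay"


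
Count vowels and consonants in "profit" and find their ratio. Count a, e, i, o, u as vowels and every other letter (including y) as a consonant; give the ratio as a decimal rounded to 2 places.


Word: "profit"
Vowels (a,e,i,o,u): 2
Consonants: 4
Ratio = 2/4
= 0.50


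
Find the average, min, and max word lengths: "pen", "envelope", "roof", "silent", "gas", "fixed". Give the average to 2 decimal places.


Lengths: "pen"=3, "envelope"=8, "roof"=4, "silent"=6, "gas"=3, "fixed"=5
Sum = 29, Count = 6
Average = 29/6 = 4.83
= avg=4.83, min=3, max=8


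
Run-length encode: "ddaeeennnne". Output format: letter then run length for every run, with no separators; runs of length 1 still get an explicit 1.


String: "ddaeeennnne"
Scanning for consecutive runs:
  'd' x 2
  'a' x 1
  'e' x 3
  'n' x 4
  'e' x 1
RLE = "d2a1e3n4e1"


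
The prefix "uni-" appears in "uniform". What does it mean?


Prefix: uni-
As in: uniform -> uni- + form
Meaning = one


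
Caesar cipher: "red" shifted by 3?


Word: "red"
Shift: 3
Each letter → (letter + shift) mod 26:
  'r' (17) + 3 = 20 → 'u'
  'e' (4) + 3 = 7 → 'h'
  'd' (3) + 3 = 6 → 'g'
Result = "uhg"


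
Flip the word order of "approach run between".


Original: "approach run between"
Words (1..n): approach | run | between
Reversed (n..1): between | run | approach
Result = "between run approach"


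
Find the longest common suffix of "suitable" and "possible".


Word 1: "suitable"
Word 2: "possible"
Comparing from end:
  Pos -1: 'e' == 'e'
  Pos -2: 'l' == 'l'
  Pos -3: 'b' == 'b'
  Pos -4: 'a' != 'i' (stop)
LCS = "ble" (length 3)


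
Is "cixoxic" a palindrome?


Word: "cixoxic"
Reversed: "cixoxic"
Forward == Backward? cixoxic == cixoxic
Palindrome = Yes


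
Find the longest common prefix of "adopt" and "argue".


Word 1: "adopt"
Word 2: "argue"
Comparing from start:
  Pos 0: 'a' == 'a'
  Pos 1: 'd' != 'r' (stop)
LCP = "a" (length 1)


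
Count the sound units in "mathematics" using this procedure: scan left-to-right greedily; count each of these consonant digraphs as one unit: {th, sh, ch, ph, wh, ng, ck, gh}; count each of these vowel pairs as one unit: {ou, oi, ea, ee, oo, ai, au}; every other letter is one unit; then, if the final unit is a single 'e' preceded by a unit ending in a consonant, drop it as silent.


Word: "mathematics" (11 letters)
Left-to-right scan:
  [1] 'm' (letter)
  [2] 'a' (letter)
  [3] 'th' (digraph)
  [4] 'e' (letter)
  [5] 'm' (letter)
  [6] 'a' (letter)
  [7] 't' (letter)
  [8] 'i' (letter)
  [9] 'c' (letter)
  [10] 's' (letter)
Units from scan: 10
Sound units = 10 units


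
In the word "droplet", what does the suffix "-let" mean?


Suffix: -let
As in: droplet -> drop + -let
Meaning = small


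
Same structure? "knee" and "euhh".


Pattern of "knee": [0, 1, 2, 2]
Pattern of "euhh": [0, 1, 2, 2]
Patterns match
Same pattern = Yes


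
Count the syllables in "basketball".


Word: "basketball"
Syllable breakdown: bas | ket | ball
Counting: 3 parts
= 3 syllables


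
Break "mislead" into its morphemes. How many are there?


Word: "mislead"
Morphemes: mis- / lead
Each morpheme carries meaning
= 2 morphemes


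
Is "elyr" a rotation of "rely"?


Word: "rely", Candidate: "elyr"
Method: check if candidate is substring of word+word
"relyrely" contains "elyr"? Yes
Is rotation = Yes


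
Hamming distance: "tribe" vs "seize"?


Comparing character by character (same length = 5):
  Pos 0: 't' vs 's' !=
  Pos 1: 'r' vs 'e' !=
  Pos 2: 'i' vs 'i' =
  Pos 3: 'b' vs 'z' !=
  Pos 4: 'e' vs 'e' =
Hamming distance = 3


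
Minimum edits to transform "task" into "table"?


Word 1: "task" (length 4)
Word 2: "table" (length 5)
One optimal edit sequence (insert/delete/substitute each cost 1):
  1. keep 't'
  2. keep 'a'
  3. insert 'b'  (+1)
  4. substitute 's' -> 'l'  (+1)
  5. substitute 'k' -> 'e'  (+1)
Total edit operations: 3
Edit distance = 3


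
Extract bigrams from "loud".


Word: "loud" (length 4)
Number of bigrams = 4 - 2 + 1 = 3
  Position 0: "lo"
  Position 1: "ou"
  Position 2: "ud"
Bigrams = "lo", "ou", "ud"


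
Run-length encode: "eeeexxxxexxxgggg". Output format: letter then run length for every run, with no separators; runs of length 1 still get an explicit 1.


String: "eeeexxxxexxxgggg"
Scanning for consecutive runs:
  'e' x 4
  'x' x 4
  'e' x 1
  'x' x 3
  'g' x 4
RLE = "e4x4e1x3g4"


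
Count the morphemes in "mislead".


Word: "mislead"
Morphemes: mis- + lead
Each morpheme carries meaning
= 2 morphemes


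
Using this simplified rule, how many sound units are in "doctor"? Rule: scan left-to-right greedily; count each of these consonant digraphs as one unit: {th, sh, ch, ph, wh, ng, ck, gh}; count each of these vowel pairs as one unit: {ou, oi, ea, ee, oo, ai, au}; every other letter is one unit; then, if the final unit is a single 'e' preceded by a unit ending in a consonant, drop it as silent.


Word: "doctor" (6 letters)
Left-to-right scan:
  [1] 'd' (letter)
  [2] 'o' (letter)
  [3] 'c' (letter)
  [4] 't' (letter)
  [5] 'o' (letter)
  [6] 'r' (letter)
Units from scan: 6
Sound units = 6 units


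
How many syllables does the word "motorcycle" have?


Word: "motorcycle"
Syllable breakdown: mo | tor | cy | cle
Counting: 4 parts
= 4 syllables


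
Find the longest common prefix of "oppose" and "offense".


Word 1: "oppose"
Word 2: "offense"
Comparing from start:
  Pos 0: 'o' == 'o'
  Pos 1: 'p' != 'f' (stop)
LCP = "o" (length 1)


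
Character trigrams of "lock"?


Word: "lock" (length 4)
Number of trigrams = 4 - 3 + 1 = 2
  Position 0: "loc"
  Position 1: "ock"
Trigrams = "loc", "ock"


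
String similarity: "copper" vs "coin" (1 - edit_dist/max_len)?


Word 1: "copper" (length 6)
Word 2: "coin" (length 4)
One optimal edit sequence:
  1. keep 'c'
  2. keep 'o'
  3. delete 'p'  (+1)
  4. delete 'p'  (+1)
  5. substitute 'e' -> 'i'  (+1)
  6. substitute 'r' -> 'n'  (+1)
Edit distance = 4
Max length = max(6, 4) = 6
Similarity = 1 - 4/6
= 0.3333


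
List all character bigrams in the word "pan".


Word: "pan" (length 3)
Number of bigrams = 3 - 2 + 1 = 2
  Position 0: "pa"
  Position 1: "an"
Bigrams = "pa", "an"


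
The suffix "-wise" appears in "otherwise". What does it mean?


Suffix: -wise
Example: otherwise (other + -wise)
Meaning = in the manner of


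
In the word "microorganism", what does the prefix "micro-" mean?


Prefix: micro-
Example: microorganism = micro- + organism
Meaning = small


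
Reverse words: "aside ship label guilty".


Original: "aside ship label guilty"
Words (1..n): aside | ship | label | guilty
Reversed (n..1): guilty | label | ship | aside
Result = "guilty label ship aside"


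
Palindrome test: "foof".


Word: "foof"
Reversed: "foof"
Forward == Backward? foof == foof
Palindrome = Yes


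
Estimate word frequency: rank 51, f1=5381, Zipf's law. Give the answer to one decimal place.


Zipf's law: f(r) = f(1) / r
f(1) = 5381
f(51) = 5381 / 51
= 105.5 occurrences


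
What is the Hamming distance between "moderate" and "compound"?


Comparing character by character (same length = 8):
  Pos 0: 'm' vs 'c' !=
  Pos 1: 'o' vs 'o' =
  Pos 2: 'd' vs 'm' !=
  Pos 3: 'e' vs 'p' !=
  Pos 4: 'r' vs 'o' !=
  Pos 5: 'a' vs 'u' !=
  Pos 6: 't' vs 'n' !=
  Pos 7: 'e' vs 'd' !=
Hamming distance = 7


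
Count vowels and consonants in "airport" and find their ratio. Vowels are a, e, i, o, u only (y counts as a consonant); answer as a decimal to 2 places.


Word: "airport"
Vowels (a,e,i,o,u): 3
Consonants: 4
Ratio = 3/4
= 0.75


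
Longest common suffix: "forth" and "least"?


Word 1: "forth"
Word 2: "least"
Comparing from end:
  Pos -1: 'h' != 't' (stop)
LCS = "" (length 0)


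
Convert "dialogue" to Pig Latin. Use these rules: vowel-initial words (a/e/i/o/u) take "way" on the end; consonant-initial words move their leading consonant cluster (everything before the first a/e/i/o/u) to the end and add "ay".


Word: "dialogue"
Starts with consonant(s) → move to end, add 'ay'
Consonant cluster: "d"
Pig Latin = "ialogueday"


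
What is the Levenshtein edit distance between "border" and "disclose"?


Word 1: "border" (length 6)
Word 2: "disclose" (length 8)
One optimal edit sequence (insert/delete/substitute each cost 1):
  1. insert 'd'  (+1)
  2. insert 'i'  (+1)
  3. substitute 'b' -> 's'  (+1)
  4. substitute 'o' -> 'c'  (+1)
  5. substitute 'r' -> 'l'  (+1)
  6. substitute 'd' -> 'o'  (+1)
  7. substitute 'e' -> 's'  (+1)
  8. substitute 'r' -> 'e'  (+1)
Total edit operations: 8
Edit distance = 8


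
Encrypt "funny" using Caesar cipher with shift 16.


Word: "funny"
Shift: 16
Each letter → (letter + shift) mod 26:
  'f' (5) + 16 = 21 → 'v'
  'u' (20) + 16 = 10 → 'k'
  'n' (13) + 16 = 3 → 'd'
  'n' (13) + 16 = 3 → 'd'
  'y' (24) + 16 = 14 → 'o'
Result = "vkddo"


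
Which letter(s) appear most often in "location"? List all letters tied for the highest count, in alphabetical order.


Word: "location"
Letter counts:
  'a': 1
  'c': 1
  'i': 1
  'l': 1
  'n': 1
  'o': 2
  't': 1
Maximum count = 2
Most frequent = 'o' (2 times each)


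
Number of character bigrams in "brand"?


Word: "brand" (length 5)
Number of 2-grams = length - 2 + 1 = 5 - 2 + 1
= 4


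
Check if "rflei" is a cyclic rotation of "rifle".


Word: "rifle", Candidate: "rflei"
Method: check if candidate is substring of word+word
"riflerifle" contains "rflei"? No
Is rotation = No


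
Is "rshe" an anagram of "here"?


Word 1: "here" → sorted: eehr
Word 2: "rshe" → sorted: ehrs
Same letters? eehr != ehrs
Anagram = No


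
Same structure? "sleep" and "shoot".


Pattern of "sleep": [0, 1, 2, 2, 3]
Pattern of "shoot": [0, 1, 2, 2, 3]
Patterns match
Same pattern = Yes


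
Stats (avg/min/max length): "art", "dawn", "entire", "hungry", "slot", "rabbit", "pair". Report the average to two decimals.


Lengths: "art"=3, "dawn"=4, "entire"=6, "hungry"=6, "slot"=4, "rabbit"=6, "pair"=4
Sum = 33, Count = 7
Average = 33/7 = 4.71
= avg=4.71, min=3, max=6
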